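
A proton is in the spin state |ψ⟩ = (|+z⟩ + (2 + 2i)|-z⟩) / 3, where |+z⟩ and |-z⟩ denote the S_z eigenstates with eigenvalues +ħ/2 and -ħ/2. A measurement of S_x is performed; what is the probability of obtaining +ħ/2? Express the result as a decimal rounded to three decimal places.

0.722

|+x⟩ = (|+z⟩ + |-z⟩)/√2, so ⟨+x|ψ⟩ = (3 + 2i) / (√2·3).
P = |3 + 2i|² / 18 = 13/18.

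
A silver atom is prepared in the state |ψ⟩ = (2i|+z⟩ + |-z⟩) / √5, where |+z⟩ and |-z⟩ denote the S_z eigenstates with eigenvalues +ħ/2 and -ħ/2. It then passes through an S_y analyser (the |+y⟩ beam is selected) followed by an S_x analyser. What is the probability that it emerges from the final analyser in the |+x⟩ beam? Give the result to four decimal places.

0.0500

First analyser (S_y): P(|+y⟩) = |⟨+y|ψ⟩|² = 1/10.
After stage 1 the state is |+y⟩; P(|+x⟩) = |⟨+x|+y⟩|² = 1/2.
Joint probability = 1/10 × 1/2 = 0.0500.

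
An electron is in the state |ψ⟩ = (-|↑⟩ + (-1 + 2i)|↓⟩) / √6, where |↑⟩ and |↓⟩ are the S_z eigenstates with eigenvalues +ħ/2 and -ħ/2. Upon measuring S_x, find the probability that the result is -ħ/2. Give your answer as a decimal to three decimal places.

|-x⟩ = (|↑⟩ - |↓⟩)/√2, so ⟨-x|ψ⟩ = (-2i) / (√2·√6).
P = |-2i|² / 12 = 4/12.

0.333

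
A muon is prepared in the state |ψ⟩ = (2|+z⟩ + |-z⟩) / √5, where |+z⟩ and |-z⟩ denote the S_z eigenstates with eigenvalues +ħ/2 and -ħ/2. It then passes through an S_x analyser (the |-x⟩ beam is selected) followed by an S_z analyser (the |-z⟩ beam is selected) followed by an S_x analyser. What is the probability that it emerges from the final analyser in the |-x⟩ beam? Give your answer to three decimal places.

First analyser (S_x): P(|-x⟩) = |⟨-x|ψ⟩|² = 1/10.
After stage 1 the state is |-x⟩; P(|-z⟩) = |⟨-z|-x⟩|² = 1/2.
After stage 2 the state is |-z⟩; P(|-x⟩) = |⟨-x|-z⟩|² = 1/2.
Joint probability = 1/10 × 1/2 × 1/2 = 0.025.

0.025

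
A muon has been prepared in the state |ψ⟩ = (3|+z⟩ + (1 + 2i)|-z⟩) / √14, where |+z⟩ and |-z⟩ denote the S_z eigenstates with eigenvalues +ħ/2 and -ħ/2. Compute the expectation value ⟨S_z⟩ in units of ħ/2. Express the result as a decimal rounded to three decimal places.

0.286

⟨σ_z⟩ = |a|² - |b|² divided by |a|²+|b|², with a, b the |+z⟩, |-z⟩ amplitudes.
= (9 - 5)/14 = 4/14.
⟨S_z⟩ = (ħ/2)·⟨σ_z⟩.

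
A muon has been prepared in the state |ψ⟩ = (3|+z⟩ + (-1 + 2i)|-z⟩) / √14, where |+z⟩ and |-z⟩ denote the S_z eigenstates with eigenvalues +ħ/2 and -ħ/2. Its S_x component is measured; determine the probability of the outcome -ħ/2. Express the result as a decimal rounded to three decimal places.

|-x⟩ = (|+z⟩ - |-z⟩)/√2, so ⟨-x|ψ⟩ = (4 - 2i) / (√2·√14).
P = |4 - 2i|² / 28 = 20/28.

0.714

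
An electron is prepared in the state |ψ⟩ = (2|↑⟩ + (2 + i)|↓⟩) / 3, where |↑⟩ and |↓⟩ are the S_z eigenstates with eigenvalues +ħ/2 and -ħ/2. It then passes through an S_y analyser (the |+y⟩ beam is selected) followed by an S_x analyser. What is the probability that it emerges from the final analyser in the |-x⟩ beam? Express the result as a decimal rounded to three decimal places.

0.361

First analyser (S_y): P(|+y⟩) = |⟨+y|ψ⟩|² = 13/18.
After stage 1 the state is |+y⟩; P(|-x⟩) = |⟨-x|+y⟩|² = 1/2.
Joint probability = 13/18 × 1/2 = 0.361.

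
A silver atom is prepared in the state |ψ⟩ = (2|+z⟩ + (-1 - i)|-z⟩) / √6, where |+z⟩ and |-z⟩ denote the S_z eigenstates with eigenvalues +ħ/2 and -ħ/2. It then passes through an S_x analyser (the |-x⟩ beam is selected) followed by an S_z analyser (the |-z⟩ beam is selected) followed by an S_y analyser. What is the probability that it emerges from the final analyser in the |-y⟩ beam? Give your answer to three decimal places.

0.208

First analyser (S_x): P(|-x⟩) = |⟨-x|ψ⟩|² = 10/12.
After stage 1 the state is |-x⟩; P(|-z⟩) = |⟨-z|-x⟩|² = 1/2.
After stage 2 the state is |-z⟩; P(|-y⟩) = |⟨-y|-z⟩|² = 1/2.
Joint probability = 10/12 × 1/2 × 1/2 = 0.208.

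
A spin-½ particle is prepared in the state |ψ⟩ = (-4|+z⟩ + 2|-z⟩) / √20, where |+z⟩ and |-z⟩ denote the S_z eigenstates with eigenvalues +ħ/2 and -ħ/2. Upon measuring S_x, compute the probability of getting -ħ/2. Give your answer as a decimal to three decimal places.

0.900

|-x⟩ = (|+z⟩ - |-z⟩)/√2, so ⟨-x|ψ⟩ = (-6) / (√2·√20).
P = |-6|² / 40 = 36/40.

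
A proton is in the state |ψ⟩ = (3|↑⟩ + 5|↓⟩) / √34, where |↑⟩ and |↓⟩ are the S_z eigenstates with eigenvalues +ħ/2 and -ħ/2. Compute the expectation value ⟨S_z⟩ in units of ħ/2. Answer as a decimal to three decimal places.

⟨σ_z⟩ = |a|² - |b|² divided by |a|²+|b|², with a, b the |↑⟩, |↓⟩ amplitudes.
= (9 - 25)/34 = -16/34.
⟨S_z⟩ = (ħ/2)·⟨σ_z⟩.

-0.471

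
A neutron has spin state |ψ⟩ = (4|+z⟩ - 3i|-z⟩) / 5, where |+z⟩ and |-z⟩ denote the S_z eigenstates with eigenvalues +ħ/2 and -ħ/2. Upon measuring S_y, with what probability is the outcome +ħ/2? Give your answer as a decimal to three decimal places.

0.020

|+y⟩ = (|+z⟩ + i|-z⟩)/√2, so ⟨+y|ψ⟩ = (1) / (√2·5).
P = |1|² / 50 = 1/50.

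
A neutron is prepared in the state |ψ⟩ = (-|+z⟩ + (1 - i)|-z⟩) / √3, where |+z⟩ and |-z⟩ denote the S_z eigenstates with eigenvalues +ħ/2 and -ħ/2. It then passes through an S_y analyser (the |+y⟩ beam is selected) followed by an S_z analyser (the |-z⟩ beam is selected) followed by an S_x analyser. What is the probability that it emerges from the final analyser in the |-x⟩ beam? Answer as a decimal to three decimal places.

0.208

First analyser (S_y): P(|+y⟩) = |⟨+y|ψ⟩|² = 5/6.
After stage 1 the state is |+y⟩; P(|-z⟩) = |⟨-z|+y⟩|² = 1/2.
After stage 2 the state is |-z⟩; P(|-x⟩) = |⟨-x|-z⟩|² = 1/2.
Joint probability = 5/6 × 1/2 × 1/2 = 0.208.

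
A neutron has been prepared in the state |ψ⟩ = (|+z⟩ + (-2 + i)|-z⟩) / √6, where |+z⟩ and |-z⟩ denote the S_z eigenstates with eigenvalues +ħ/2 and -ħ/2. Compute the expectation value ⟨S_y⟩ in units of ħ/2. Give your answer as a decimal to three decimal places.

⟨σ_y⟩ = 2 Im(a* b)/(|a|²+|b|²) with a = 1, b = (-2 + i).
a* b = (-2 + i), so ⟨σ_y⟩ = 2/6.
⟨S_y⟩ = (ħ/2)·⟨σ_y⟩.

0.333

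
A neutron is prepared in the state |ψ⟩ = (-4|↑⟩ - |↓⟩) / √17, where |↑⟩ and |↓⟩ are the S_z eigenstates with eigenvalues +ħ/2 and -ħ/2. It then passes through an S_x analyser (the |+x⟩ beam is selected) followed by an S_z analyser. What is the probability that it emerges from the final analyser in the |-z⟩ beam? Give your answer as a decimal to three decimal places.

0.368

First analyser (S_x): P(|+x⟩) = |⟨+x|ψ⟩|² = 25/34.
After stage 1 the state is |+x⟩; P(|-z⟩) = |⟨-z|+x⟩|² = 1/2.
Joint probability = 25/34 × 1/2 = 0.368.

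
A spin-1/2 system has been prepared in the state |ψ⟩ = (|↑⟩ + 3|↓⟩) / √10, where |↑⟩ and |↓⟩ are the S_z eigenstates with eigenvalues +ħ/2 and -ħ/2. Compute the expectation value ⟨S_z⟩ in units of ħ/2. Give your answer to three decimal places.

⟨σ_z⟩ = |a|² - |b|² divided by |a|²+|b|², with a, b the |↑⟩, |↓⟩ amplitudes.
= (1 - 9)/10 = -8/10.
⟨S_z⟩ = (ħ/2)·⟨σ_z⟩.

-0.800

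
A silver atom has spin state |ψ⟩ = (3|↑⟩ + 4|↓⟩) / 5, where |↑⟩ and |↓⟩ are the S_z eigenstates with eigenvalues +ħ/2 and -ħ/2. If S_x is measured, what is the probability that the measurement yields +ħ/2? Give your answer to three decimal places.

|+x⟩ = (|↑⟩ + |↓⟩)/√2, so ⟨+x|ψ⟩ = (7) / (√2·5).
P = |7|² / 50 = 49/50.

0.980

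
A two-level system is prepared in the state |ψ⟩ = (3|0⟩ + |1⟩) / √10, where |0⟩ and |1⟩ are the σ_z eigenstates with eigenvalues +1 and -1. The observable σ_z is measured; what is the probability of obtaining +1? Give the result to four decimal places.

The +1 outcome corresponds to |0⟩. Its amplitude in |ψ⟩ is 3/√10.
P = |3|² / 10 = 9/10.

0.9000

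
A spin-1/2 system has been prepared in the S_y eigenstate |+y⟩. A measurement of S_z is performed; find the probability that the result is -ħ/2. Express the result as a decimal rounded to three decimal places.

In the S_z basis, |+y⟩ = (|↑⟩ + i|↓⟩)/√2 and |-z⟩ = |↓⟩.
|⟨-z|+y⟩|² = 1/2.

0.500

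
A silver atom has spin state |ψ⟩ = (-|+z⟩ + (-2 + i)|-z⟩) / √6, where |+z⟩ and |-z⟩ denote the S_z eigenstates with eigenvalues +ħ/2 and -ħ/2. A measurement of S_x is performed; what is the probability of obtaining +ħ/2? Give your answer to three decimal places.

0.833

|+x⟩ = (|+z⟩ + |-z⟩)/√2, so ⟨+x|ψ⟩ = (-3 + i) / (√2·√6).
P = |-3 + i|² / 12 = 10/12.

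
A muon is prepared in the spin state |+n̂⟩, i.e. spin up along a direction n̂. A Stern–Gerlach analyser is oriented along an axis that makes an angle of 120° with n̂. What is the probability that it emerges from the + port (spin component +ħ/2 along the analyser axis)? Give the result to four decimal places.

0.2500

For spin-½, the probability of finding spin-up along an axis at angle θ to the initial spin direction is cos²(θ/2); spin-down is sin²(θ/2).
θ = 120°, so P = cos²(60°) ≈ 0.2500.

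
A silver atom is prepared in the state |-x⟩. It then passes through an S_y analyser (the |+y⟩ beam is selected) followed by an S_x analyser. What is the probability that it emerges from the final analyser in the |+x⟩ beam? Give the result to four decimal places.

0.2500

First analyser (S_y): from |-x⟩, P(|+y⟩) = 1/2.
After stage 1 the state is |+y⟩; P(|+x⟩) = |⟨+x|+y⟩|² = 1/2.
Joint probability = 1/2 × 1/2 = 0.2500.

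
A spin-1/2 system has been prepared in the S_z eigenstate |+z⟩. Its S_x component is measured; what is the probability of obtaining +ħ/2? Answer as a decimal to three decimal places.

0.500

In the S_z basis, |+z⟩ = |↑⟩ and |+x⟩ = (|↑⟩ + |↓⟩)/√2.
|⟨+x|+z⟩|² = 1/2.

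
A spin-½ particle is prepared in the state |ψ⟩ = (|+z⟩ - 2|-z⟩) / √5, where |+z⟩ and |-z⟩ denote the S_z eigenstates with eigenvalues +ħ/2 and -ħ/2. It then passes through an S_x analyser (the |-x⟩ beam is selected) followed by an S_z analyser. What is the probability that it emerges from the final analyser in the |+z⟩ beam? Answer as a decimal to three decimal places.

First analyser (S_x): P(|-x⟩) = |⟨-x|ψ⟩|² = 9/10.
After stage 1 the state is |-x⟩; P(|+z⟩) = |⟨+z|-x⟩|² = 1/2.
Joint probability = 9/10 × 1/2 = 0.450.

0.450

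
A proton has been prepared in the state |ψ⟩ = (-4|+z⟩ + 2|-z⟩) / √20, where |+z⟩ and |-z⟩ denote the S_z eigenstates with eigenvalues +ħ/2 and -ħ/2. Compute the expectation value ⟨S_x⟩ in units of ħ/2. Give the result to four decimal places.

-0.8000

⟨σ_x⟩ = 2 Re(a* b)/(|a|²+|b|²) with a = -4, b = 2.
a* b = -8, so ⟨σ_x⟩ = -16/20.
⟨S_x⟩ = (ħ/2)·⟨σ_x⟩.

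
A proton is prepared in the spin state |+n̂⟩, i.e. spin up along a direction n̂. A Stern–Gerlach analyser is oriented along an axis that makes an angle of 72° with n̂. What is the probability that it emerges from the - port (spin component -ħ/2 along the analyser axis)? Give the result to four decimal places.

0.3455

For spin-½, the probability of finding spin-up along an axis at angle θ to the initial spin direction is cos²(θ/2); spin-down is sin²(θ/2).
θ = 72°, so P = sin²(36°) ≈ 0.3455.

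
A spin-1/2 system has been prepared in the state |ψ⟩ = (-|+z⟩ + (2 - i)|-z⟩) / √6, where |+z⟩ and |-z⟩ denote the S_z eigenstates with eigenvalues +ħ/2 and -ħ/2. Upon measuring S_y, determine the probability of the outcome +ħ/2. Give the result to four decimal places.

0.6667

|+y⟩ = (|+z⟩ + i|-z⟩)/√2, so ⟨+y|ψ⟩ = (-2 - 2i) / (√2·√6).
P = |-2 - 2i|² / 12 = 8/12.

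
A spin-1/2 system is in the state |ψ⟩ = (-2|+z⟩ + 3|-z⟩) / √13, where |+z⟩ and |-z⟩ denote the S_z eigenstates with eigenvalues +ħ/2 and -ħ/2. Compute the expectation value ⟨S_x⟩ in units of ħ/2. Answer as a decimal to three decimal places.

⟨σ_x⟩ = 2 Re(a* b)/(|a|²+|b|²) with a = -2, b = 3.
a* b = -6, so ⟨σ_x⟩ = -12/13.
⟨S_x⟩ = (ħ/2)·⟨σ_x⟩.

-0.923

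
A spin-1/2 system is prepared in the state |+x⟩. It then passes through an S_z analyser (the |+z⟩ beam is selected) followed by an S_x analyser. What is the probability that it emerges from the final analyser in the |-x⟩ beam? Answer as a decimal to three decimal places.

First analyser (S_z): from |+x⟩, P(|+z⟩) = 1/2.
After stage 1 the state is |+z⟩; P(|-x⟩) = |⟨-x|+z⟩|² = 1/2.
Joint probability = 1/2 × 1/2 = 0.250.

0.250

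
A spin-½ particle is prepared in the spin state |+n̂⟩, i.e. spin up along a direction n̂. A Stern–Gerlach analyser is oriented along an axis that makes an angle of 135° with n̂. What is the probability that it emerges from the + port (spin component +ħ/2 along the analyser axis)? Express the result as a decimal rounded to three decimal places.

0.146

For spin-½, the probability of finding spin-up along an axis at angle θ to the initial spin direction is cos²(θ/2); spin-down is sin²(θ/2).
θ = 135°, so P = cos²(67.5°) ≈ 0.146.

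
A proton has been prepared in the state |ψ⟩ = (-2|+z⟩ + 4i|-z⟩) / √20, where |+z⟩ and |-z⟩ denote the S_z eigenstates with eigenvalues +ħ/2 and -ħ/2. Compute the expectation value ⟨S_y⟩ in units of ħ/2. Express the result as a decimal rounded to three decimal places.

-0.800

⟨σ_y⟩ = 2 Im(a* b)/(|a|²+|b|²) with a = -2, b = 4i.
a* b = -8i, so ⟨σ_y⟩ = -16/20.
⟨S_y⟩ = (ħ/2)·⟨σ_y⟩.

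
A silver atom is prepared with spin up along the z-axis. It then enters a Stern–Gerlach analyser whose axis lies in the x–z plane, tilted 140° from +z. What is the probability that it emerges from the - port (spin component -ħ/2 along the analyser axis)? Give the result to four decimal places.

For spin-½, the probability of finding spin-up along an axis at angle θ to the initial spin direction is cos²(θ/2); spin-down is sin²(θ/2).
θ = 140°, so P = sin²(70°) ≈ 0.8830.

0.8830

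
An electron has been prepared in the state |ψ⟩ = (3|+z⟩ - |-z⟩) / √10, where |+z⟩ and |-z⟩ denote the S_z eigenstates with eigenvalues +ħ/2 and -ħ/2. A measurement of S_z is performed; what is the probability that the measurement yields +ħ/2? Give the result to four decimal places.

0.9000

The +ħ/2 outcome corresponds to |+z⟩. Its amplitude in |ψ⟩ is 3/√10.
P = |3|² / 10 = 9/10.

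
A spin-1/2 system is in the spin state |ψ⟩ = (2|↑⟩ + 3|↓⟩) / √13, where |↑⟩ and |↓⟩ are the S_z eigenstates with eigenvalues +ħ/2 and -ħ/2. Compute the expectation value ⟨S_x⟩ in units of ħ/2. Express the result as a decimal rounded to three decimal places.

⟨σ_x⟩ = 2 Re(a* b)/(|a|²+|b|²) with a = 2, b = 3.
a* b = 6, so ⟨σ_x⟩ = 12/13.
⟨S_x⟩ = (ħ/2)·⟨σ_x⟩.

0.923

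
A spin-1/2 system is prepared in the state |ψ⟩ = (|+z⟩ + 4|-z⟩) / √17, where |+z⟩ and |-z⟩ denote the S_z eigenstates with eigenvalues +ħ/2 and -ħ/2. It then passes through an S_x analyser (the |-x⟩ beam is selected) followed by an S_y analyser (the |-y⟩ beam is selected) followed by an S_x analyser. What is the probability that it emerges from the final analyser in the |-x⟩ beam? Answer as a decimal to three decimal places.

First analyser (S_x): P(|-x⟩) = |⟨-x|ψ⟩|² = 9/34.
After stage 1 the state is |-x⟩; P(|-y⟩) = |⟨-y|-x⟩|² = 1/2.
After stage 2 the state is |-y⟩; P(|-x⟩) = |⟨-x|-y⟩|² = 1/2.
Joint probability = 9/34 × 1/2 × 1/2 = 0.066.

0.066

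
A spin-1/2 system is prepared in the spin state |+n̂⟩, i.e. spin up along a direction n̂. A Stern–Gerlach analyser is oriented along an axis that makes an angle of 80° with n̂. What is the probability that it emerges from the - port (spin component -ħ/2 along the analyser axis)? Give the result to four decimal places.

For spin-½, the probability of finding spin-up along an axis at angle θ to the initial spin direction is cos²(θ/2); spin-down is sin²(θ/2).
θ = 80°, so P = sin²(40°) ≈ 0.4132.

0.4132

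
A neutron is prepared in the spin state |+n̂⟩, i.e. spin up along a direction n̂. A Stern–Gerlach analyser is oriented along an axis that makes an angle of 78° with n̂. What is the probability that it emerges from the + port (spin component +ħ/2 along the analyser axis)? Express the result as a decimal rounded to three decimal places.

For spin-½, the probability of finding spin-up along an axis at angle θ to the initial spin direction is cos²(θ/2); spin-down is sin²(θ/2).
θ = 78°, so P = cos²(39°) ≈ 0.604.

0.604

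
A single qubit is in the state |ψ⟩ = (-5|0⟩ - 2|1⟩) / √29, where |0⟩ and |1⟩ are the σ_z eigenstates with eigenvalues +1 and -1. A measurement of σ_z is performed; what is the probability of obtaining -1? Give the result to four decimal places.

The -1 outcome corresponds to |1⟩. Its amplitude in |ψ⟩ is -2/√29.
P = |-2|² / 29 = 4/29.

0.1379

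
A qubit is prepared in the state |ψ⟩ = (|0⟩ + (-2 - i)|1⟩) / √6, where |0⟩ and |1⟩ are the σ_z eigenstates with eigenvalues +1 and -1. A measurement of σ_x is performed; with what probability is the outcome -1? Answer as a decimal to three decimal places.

|-x⟩ = (|0⟩ - |1⟩)/√2, so ⟨-x|ψ⟩ = (3 + i) / (√2·√6).
P = |3 + i|² / 12 = 10/12.

0.833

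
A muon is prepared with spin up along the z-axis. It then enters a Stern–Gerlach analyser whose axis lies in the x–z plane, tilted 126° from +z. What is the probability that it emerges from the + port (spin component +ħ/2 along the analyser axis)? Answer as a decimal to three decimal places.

For spin-½, the probability of finding spin-up along an axis at angle θ to the initial spin direction is cos²(θ/2); spin-down is sin²(θ/2).
θ = 126°, so P = cos²(63°) ≈ 0.206.

0.206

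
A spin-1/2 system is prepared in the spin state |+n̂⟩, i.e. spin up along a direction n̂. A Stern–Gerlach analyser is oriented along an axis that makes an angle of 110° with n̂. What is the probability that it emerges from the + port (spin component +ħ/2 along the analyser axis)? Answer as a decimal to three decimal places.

0.329

For spin-½, the probability of finding spin-up along an axis at angle θ to the initial spin direction is cos²(θ/2); spin-down is sin²(θ/2).
θ = 110°, so P = cos²(55°) ≈ 0.329.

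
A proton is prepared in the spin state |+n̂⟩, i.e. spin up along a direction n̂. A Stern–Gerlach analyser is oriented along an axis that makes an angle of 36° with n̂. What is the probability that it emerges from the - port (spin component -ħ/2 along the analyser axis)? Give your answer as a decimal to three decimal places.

For spin-½, the probability of finding spin-up along an axis at angle θ to the initial spin direction is cos²(θ/2); spin-down is sin²(θ/2).
θ = 36°, so P = sin²(18°) ≈ 0.095.

0.095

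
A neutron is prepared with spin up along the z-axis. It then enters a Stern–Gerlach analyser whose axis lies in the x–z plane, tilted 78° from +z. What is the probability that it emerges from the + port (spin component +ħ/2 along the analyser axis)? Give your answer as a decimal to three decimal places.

0.604

For spin-½, the probability of finding spin-up along an axis at angle θ to the initial spin direction is cos²(θ/2); spin-down is sin²(θ/2).
θ = 78°, so P = cos²(39°) ≈ 0.604.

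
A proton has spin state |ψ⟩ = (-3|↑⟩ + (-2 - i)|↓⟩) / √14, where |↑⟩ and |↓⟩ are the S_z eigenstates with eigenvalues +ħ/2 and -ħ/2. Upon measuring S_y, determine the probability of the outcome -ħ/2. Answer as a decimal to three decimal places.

0.286

|-y⟩ = (|↑⟩ - i|↓⟩)/√2, so ⟨-y|ψ⟩ = (-2 - 2i) / (√2·√14).
P = |-2 - 2i|² / 28 = 8/28.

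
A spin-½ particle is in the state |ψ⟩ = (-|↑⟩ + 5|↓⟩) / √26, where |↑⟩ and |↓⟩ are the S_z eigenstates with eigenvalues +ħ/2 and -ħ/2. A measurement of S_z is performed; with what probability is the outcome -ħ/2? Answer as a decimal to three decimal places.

0.962

The -ħ/2 outcome corresponds to |↓⟩. Its amplitude in |ψ⟩ is 5/√26.
P = |5|² / 26 = 25/26.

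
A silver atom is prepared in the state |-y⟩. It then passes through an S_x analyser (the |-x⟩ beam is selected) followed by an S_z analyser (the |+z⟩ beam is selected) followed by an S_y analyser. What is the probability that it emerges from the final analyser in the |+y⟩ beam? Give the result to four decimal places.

First analyser (S_x): from |-y⟩, P(|-x⟩) = 1/2.
After stage 1 the state is |-x⟩; P(|+z⟩) = |⟨+z|-x⟩|² = 1/2.
After stage 2 the state is |+z⟩; P(|+y⟩) = |⟨+y|+z⟩|² = 1/2.
Joint probability = 1/2 × 1/2 × 1/2 = 0.1250.

0.1250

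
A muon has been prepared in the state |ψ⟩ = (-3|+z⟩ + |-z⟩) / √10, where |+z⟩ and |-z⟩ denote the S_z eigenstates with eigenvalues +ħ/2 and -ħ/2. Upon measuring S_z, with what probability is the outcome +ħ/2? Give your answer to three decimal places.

The +ħ/2 outcome corresponds to |+z⟩. Its amplitude in |ψ⟩ is -3/√10.
P = |-3|² / 10 = 9/10.

0.900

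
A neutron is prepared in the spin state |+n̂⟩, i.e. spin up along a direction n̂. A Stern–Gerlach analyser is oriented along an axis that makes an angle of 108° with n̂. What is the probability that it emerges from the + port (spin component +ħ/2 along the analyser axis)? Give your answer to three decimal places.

0.345

For spin-½, the probability of finding spin-up along an axis at angle θ to the initial spin direction is cos²(θ/2); spin-down is sin²(θ/2).
θ = 108°, so P = cos²(54°) ≈ 0.345.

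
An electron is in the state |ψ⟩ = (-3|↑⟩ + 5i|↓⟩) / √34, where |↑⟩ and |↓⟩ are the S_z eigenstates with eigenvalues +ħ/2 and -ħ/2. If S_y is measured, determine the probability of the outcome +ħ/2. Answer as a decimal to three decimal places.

0.059

|+y⟩ = (|↑⟩ + i|↓⟩)/√2, so ⟨+y|ψ⟩ = (2) / (√2·√34).
P = |2|² / 68 = 4/68.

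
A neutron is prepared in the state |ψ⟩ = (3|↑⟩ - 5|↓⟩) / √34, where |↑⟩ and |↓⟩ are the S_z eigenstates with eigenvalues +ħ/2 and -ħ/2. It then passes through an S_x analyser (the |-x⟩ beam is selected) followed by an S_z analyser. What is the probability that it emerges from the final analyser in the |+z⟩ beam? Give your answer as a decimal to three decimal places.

0.471

First analyser (S_x): P(|-x⟩) = |⟨-x|ψ⟩|² = 64/68.
After stage 1 the state is |-x⟩; P(|+z⟩) = |⟨+z|-x⟩|² = 1/2.
Joint probability = 64/68 × 1/2 = 0.471.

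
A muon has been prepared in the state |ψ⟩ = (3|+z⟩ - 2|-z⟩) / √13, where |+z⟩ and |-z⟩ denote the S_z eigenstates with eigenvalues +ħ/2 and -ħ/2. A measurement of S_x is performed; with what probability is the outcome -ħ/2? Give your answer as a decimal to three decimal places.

|-x⟩ = (|+z⟩ - |-z⟩)/√2, so ⟨-x|ψ⟩ = (5) / (√2·√13).
P = |5|² / 26 = 25/26.

0.962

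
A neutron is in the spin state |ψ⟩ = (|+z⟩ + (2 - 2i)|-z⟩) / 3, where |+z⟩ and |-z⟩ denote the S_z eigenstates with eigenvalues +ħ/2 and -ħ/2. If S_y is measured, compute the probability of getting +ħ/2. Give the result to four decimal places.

|+y⟩ = (|+z⟩ + i|-z⟩)/√2, so ⟨+y|ψ⟩ = (-1 - 2i) / (√2·3).
P = |-1 - 2i|² / 18 = 5/18.

0.2778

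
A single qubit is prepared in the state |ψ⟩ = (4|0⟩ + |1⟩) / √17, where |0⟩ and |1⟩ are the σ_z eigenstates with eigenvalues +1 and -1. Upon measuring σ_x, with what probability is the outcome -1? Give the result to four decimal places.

|-x⟩ = (|0⟩ - |1⟩)/√2, so ⟨-x|ψ⟩ = (3) / (√2·√17).
P = |3|² / 34 = 9/34.

0.2647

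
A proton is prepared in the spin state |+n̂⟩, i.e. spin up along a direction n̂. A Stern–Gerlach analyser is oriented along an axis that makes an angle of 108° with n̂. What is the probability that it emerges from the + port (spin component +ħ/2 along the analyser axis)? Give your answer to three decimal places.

For spin-½, the probability of finding spin-up along an axis at angle θ to the initial spin direction is cos²(θ/2); spin-down is sin²(θ/2).
θ = 108°, so P = cos²(54°) ≈ 0.345.

0.345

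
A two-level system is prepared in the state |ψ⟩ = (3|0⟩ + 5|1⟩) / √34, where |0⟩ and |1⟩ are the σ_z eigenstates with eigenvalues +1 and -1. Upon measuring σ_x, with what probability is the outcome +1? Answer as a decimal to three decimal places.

0.941

|+x⟩ = (|0⟩ + |1⟩)/√2, so ⟨+x|ψ⟩ = (8) / (√2·√34).
P = |8|² / 68 = 64/68.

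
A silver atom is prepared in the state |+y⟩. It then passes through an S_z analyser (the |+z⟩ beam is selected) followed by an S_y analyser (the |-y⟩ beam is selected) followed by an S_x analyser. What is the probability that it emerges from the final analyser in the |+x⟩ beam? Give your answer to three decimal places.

0.125

First analyser (S_z): from |+y⟩, P(|+z⟩) = 1/2.
After stage 1 the state is |+z⟩; P(|-y⟩) = |⟨-y|+z⟩|² = 1/2.
After stage 2 the state is |-y⟩; P(|+x⟩) = |⟨+x|-y⟩|² = 1/2.
Joint probability = 1/2 × 1/2 × 1/2 = 0.125.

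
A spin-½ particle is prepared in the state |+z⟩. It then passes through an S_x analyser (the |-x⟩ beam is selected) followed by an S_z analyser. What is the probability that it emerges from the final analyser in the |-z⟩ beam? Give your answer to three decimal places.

First analyser (S_x): from |+z⟩, P(|-x⟩) = 1/2.
After stage 1 the state is |-x⟩; P(|-z⟩) = |⟨-z|-x⟩|² = 1/2.
Joint probability = 1/2 × 1/2 = 0.250.

0.250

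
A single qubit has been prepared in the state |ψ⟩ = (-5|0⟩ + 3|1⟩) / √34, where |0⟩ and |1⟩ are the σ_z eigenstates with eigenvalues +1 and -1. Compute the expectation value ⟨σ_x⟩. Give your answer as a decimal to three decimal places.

-0.882

⟨σ_x⟩ = 2 Re(a* b)/(|a|²+|b|²) with a = -5, b = 3.
a* b = -15, so ⟨σ_x⟩ = -30/34.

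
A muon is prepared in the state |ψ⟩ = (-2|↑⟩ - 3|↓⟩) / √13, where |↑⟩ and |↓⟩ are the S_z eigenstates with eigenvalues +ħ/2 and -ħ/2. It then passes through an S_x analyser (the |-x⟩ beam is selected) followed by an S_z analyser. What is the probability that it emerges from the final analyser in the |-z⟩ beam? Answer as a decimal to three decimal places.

0.019

First analyser (S_x): P(|-x⟩) = |⟨-x|ψ⟩|² = 1/26.
After stage 1 the state is |-x⟩; P(|-z⟩) = |⟨-z|-x⟩|² = 1/2.
Joint probability = 1/26 × 1/2 = 0.019.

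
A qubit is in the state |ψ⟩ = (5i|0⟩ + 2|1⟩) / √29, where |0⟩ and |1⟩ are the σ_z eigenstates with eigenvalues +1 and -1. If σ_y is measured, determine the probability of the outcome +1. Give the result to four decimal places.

0.1552

|+y⟩ = (|0⟩ + i|1⟩)/√2, so ⟨+y|ψ⟩ = (3i) / (√2·√29).
P = |3i|² / 58 = 9/58.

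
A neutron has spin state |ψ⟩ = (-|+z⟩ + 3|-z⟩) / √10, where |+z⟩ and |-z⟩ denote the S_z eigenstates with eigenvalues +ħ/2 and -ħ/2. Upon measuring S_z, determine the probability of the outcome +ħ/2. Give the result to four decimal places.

0.1000

The +ħ/2 outcome corresponds to |+z⟩. Its amplitude in |ψ⟩ is -1/√10.
P = |-1|² / 10 = 1/10.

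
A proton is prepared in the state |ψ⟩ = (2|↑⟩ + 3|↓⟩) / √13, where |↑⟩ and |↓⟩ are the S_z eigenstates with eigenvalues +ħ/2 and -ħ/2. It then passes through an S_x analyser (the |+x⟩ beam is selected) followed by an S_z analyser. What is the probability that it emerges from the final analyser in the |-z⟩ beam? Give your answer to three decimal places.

0.481

First analyser (S_x): P(|+x⟩) = |⟨+x|ψ⟩|² = 25/26.
After stage 1 the state is |+x⟩; P(|-z⟩) = |⟨-z|+x⟩|² = 1/2.
Joint probability = 25/26 × 1/2 = 0.481.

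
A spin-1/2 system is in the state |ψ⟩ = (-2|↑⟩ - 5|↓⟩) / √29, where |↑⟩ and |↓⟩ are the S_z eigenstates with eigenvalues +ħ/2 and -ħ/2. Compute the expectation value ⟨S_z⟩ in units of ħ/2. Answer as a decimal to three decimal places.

⟨σ_z⟩ = |a|² - |b|² divided by |a|²+|b|², with a, b the |↑⟩, |↓⟩ amplitudes.
= (4 - 25)/29 = -21/29.
⟨S_z⟩ = (ħ/2)·⟨σ_z⟩.

-0.724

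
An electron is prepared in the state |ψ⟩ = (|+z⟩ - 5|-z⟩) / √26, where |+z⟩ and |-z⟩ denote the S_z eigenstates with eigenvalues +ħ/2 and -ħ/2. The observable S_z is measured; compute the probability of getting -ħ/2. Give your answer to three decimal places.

The -ħ/2 outcome corresponds to |-z⟩. Its amplitude in |ψ⟩ is -5/√26.
P = |-5|² / 26 = 25/26.

0.962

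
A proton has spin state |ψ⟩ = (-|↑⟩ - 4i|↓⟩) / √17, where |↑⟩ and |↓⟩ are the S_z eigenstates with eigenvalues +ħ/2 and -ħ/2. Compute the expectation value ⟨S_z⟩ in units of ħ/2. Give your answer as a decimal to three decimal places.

-0.882

⟨σ_z⟩ = |a|² - |b|² divided by |a|²+|b|², with a, b the |↑⟩, |↓⟩ amplitudes.
= (1 - 16)/17 = -15/17.
⟨S_z⟩ = (ħ/2)·⟨σ_z⟩.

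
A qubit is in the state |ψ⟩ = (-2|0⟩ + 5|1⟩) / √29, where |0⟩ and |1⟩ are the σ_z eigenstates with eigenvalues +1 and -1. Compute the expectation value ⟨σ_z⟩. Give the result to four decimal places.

⟨σ_z⟩ = |a|² - |b|² divided by |a|²+|b|², with a, b the |0⟩, |1⟩ amplitudes.
= (4 - 25)/29 = -21/29.

-0.7241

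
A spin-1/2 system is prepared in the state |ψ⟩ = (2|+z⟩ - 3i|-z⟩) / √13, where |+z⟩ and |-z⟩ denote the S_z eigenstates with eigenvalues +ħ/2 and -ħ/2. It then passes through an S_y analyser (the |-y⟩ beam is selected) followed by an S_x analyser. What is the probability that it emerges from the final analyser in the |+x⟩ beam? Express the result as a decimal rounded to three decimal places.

First analyser (S_y): P(|-y⟩) = |⟨-y|ψ⟩|² = 25/26.
After stage 1 the state is |-y⟩; P(|+x⟩) = |⟨+x|-y⟩|² = 1/2.
Joint probability = 25/26 × 1/2 = 0.481.

0.481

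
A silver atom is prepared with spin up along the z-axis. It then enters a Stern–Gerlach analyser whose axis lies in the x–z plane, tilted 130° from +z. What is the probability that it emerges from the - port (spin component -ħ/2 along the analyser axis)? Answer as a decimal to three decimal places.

For spin-½, the probability of finding spin-up along an axis at angle θ to the initial spin direction is cos²(θ/2); spin-down is sin²(θ/2).
θ = 130°, so P = sin²(65°) ≈ 0.821.

0.821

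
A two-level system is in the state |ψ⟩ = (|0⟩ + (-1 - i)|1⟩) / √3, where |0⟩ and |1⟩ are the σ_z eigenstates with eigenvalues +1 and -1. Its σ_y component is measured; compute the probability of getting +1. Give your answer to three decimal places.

0.167

|+y⟩ = (|0⟩ + i|1⟩)/√2, so ⟨+y|ψ⟩ = (i) / (√2·√3).
P = |i|² / 6 = 1/6.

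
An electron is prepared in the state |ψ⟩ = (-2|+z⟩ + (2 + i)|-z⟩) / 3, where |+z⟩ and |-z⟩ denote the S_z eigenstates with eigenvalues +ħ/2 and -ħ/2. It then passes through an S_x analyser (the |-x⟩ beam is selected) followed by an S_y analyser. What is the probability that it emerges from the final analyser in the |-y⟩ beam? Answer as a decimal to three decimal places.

First analyser (S_x): P(|-x⟩) = |⟨-x|ψ⟩|² = 17/18.
After stage 1 the state is |-x⟩; P(|-y⟩) = |⟨-y|-x⟩|² = 1/2.
Joint probability = 17/18 × 1/2 = 0.472.

0.472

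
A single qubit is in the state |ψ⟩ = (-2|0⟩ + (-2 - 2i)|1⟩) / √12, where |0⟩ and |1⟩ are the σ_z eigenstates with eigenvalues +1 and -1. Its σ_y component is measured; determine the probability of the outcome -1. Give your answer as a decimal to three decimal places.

0.167

|-y⟩ = (|0⟩ - i|1⟩)/√2, so ⟨-y|ψ⟩ = (-2i) / (√2·√12).
P = |-2i|² / 24 = 4/24.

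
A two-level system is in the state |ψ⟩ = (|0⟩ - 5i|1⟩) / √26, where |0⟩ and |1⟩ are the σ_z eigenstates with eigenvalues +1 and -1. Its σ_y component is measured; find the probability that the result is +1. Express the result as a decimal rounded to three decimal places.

|+y⟩ = (|0⟩ + i|1⟩)/√2, so ⟨+y|ψ⟩ = (-4) / (√2·√26).
P = |-4|² / 52 = 16/52.

0.308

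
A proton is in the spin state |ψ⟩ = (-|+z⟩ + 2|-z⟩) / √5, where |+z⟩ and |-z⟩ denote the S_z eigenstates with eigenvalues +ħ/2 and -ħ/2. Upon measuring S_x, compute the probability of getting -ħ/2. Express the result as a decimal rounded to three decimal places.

0.900

|-x⟩ = (|+z⟩ - |-z⟩)/√2, so ⟨-x|ψ⟩ = (-3) / (√2·√5).
P = |-3|² / 10 = 9/10.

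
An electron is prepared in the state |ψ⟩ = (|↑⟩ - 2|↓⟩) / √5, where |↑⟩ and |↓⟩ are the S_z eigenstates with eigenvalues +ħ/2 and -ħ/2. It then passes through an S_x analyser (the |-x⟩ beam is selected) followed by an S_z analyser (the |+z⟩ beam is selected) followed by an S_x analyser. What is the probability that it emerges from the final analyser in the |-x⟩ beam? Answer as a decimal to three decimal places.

First analyser (S_x): P(|-x⟩) = |⟨-x|ψ⟩|² = 9/10.
After stage 1 the state is |-x⟩; P(|+z⟩) = |⟨+z|-x⟩|² = 1/2.
After stage 2 the state is |+z⟩; P(|-x⟩) = |⟨-x|+z⟩|² = 1/2.
Joint probability = 9/10 × 1/2 × 1/2 = 0.225.

0.225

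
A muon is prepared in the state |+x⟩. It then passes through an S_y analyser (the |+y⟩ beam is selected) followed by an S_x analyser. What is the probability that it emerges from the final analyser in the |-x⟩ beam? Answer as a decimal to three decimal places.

0.250

First analyser (S_y): from |+x⟩, P(|+y⟩) = 1/2.
After stage 1 the state is |+y⟩; P(|-x⟩) = |⟨-x|+y⟩|² = 1/2.
Joint probability = 1/2 × 1/2 = 0.250.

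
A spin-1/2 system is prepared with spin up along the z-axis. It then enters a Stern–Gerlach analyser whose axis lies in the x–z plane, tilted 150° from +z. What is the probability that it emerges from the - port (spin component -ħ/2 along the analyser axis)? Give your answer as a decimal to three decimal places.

0.933

For spin-½, the probability of finding spin-up along an axis at angle θ to the initial spin direction is cos²(θ/2); spin-down is sin²(θ/2).
θ = 150°, so P = sin²(75°) ≈ 0.933.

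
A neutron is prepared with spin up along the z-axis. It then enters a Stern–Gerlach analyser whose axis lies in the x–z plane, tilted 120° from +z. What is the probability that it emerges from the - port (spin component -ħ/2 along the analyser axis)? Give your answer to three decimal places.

For spin-½, the probability of finding spin-up along an axis at angle θ to the initial spin direction is cos²(θ/2); spin-down is sin²(θ/2).
θ = 120°, so P = sin²(60°) ≈ 0.750.

0.750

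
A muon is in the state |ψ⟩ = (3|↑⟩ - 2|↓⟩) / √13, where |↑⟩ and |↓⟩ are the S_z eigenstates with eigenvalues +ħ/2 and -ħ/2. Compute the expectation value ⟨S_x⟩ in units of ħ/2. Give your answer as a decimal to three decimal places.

-0.923

⟨σ_x⟩ = 2 Re(a* b)/(|a|²+|b|²) with a = 3, b = -2.
a* b = -6, so ⟨σ_x⟩ = -12/13.
⟨S_x⟩ = (ħ/2)·⟨σ_x⟩.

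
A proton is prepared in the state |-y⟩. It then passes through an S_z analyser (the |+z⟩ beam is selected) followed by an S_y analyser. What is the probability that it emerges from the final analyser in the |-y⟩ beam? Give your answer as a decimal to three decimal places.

First analyser (S_z): from |-y⟩, P(|+z⟩) = 1/2.
After stage 1 the state is |+z⟩; P(|-y⟩) = |⟨-y|+z⟩|² = 1/2.
Joint probability = 1/2 × 1/2 = 0.250.

0.250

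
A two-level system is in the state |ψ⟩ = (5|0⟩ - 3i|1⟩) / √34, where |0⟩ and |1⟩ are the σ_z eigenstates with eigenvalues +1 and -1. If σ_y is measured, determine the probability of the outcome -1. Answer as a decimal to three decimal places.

0.941

|-y⟩ = (|0⟩ - i|1⟩)/√2, so ⟨-y|ψ⟩ = (8) / (√2·√34).
P = |8|² / 68 = 64/68.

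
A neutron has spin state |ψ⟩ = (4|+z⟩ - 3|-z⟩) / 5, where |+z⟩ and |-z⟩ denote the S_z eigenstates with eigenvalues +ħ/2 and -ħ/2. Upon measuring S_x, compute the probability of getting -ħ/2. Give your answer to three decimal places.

0.980

|-x⟩ = (|+z⟩ - |-z⟩)/√2, so ⟨-x|ψ⟩ = (7) / (√2·5).
P = |7|² / 50 = 49/50.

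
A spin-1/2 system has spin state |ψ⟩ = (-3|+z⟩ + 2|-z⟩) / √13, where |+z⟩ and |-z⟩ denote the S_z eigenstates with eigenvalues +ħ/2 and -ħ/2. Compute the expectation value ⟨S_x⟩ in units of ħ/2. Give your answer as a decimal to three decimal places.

⟨σ_x⟩ = 2 Re(a* b)/(|a|²+|b|²) with a = -3, b = 2.
a* b = -6, so ⟨σ_x⟩ = -12/13.
⟨S_x⟩ = (ħ/2)·⟨σ_x⟩.

-0.923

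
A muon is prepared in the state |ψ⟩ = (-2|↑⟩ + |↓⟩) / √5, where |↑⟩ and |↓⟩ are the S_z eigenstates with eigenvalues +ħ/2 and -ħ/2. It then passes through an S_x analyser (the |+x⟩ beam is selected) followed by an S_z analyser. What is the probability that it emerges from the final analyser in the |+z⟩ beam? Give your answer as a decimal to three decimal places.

0.050

First analyser (S_x): P(|+x⟩) = |⟨+x|ψ⟩|² = 1/10.
After stage 1 the state is |+x⟩; P(|+z⟩) = |⟨+z|+x⟩|² = 1/2.
Joint probability = 1/10 × 1/2 = 0.050.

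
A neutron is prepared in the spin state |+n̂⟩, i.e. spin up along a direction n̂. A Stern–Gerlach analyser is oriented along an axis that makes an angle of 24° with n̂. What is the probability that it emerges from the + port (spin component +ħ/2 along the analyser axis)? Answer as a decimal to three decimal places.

0.957

For spin-½, the probability of finding spin-up along an axis at angle θ to the initial spin direction is cos²(θ/2); spin-down is sin²(θ/2).
θ = 24°, so P = cos²(12°) ≈ 0.957.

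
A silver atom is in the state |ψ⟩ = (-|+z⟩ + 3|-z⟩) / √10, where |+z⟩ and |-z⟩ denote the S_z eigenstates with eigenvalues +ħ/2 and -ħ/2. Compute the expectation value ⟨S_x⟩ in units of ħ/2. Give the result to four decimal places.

⟨σ_x⟩ = 2 Re(a* b)/(|a|²+|b|²) with a = -1, b = 3.
a* b = -3, so ⟨σ_x⟩ = -6/10.
⟨S_x⟩ = (ħ/2)·⟨σ_x⟩.

-0.6000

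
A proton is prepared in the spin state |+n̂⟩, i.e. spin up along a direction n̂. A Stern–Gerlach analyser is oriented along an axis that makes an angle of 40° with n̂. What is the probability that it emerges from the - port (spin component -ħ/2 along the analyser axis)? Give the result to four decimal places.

For spin-½, the probability of finding spin-up along an axis at angle θ to the initial spin direction is cos²(θ/2); spin-down is sin²(θ/2).
θ = 40°, so P = sin²(20°) ≈ 0.1170.

0.1170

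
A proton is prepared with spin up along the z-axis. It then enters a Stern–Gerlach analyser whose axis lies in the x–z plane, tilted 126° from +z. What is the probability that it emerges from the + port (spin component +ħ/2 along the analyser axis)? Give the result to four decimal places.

0.2061

For spin-½, the probability of finding spin-up along an axis at angle θ to the initial spin direction is cos²(θ/2); spin-down is sin²(θ/2).
θ = 126°, so P = cos²(63°) ≈ 0.2061.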